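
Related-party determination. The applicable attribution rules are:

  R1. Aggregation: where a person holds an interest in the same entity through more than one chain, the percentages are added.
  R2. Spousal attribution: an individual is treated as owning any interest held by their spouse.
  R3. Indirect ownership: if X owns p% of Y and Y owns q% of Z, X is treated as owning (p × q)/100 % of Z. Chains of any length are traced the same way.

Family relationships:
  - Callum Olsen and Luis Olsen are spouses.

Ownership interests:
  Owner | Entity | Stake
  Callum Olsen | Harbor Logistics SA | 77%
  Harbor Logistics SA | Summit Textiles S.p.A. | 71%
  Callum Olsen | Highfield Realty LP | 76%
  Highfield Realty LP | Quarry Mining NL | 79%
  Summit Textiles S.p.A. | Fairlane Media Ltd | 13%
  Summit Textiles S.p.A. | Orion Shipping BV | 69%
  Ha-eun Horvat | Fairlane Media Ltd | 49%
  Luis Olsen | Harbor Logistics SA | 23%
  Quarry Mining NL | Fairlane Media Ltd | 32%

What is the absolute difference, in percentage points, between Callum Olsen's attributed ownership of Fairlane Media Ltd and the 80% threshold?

By spousal attribution (R2), Callum Olsen is treated as also owning Luis Olsen's interest in Harbor Logistics SA, giving 77% + 23% = 100%.
Chain via Harbor Logistics SA → Summit Textiles S.p.A. (R3): 100% × 71% × 13% = 9.23% of Fairlane Media Ltd.
Chain via Highfield Realty LP → Quarry Mining NL (R3): 76% × 79% × 32% = 19.2128% of Fairlane Media Ltd.
Aggregating (R1): 9.23% + 19.2128% = 28.4428%.
28.4428% falls short of the 80% threshold by 51.5572 percentage points.

51.5572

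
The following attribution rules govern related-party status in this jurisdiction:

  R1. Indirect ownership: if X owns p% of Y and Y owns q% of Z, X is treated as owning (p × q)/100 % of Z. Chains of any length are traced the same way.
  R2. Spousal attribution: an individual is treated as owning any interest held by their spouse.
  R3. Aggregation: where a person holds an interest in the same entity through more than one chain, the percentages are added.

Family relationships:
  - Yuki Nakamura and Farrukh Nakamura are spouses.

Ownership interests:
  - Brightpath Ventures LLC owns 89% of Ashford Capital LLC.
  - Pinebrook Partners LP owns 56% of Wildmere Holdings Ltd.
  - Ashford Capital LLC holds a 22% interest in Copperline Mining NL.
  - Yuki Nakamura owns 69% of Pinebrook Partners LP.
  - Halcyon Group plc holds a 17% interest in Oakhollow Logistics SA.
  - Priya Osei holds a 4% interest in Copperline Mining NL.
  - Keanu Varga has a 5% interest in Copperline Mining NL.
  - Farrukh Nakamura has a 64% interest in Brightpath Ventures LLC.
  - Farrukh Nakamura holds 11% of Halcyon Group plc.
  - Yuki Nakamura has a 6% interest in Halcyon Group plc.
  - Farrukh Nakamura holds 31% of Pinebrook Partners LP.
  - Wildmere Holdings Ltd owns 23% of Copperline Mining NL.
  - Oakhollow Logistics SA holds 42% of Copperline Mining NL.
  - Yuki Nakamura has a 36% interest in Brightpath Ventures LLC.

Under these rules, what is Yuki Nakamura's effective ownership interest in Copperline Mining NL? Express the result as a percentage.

By spousal attribution (R2), Yuki Nakamura is treated as also owning Farrukh Nakamura's interest in Pinebrook Partners LP, giving 69% + 31% = 100%.
By spousal attribution (R2), Yuki Nakamura is treated as also owning Farrukh Nakamura's interest in Halcyon Group plc, giving 6% + 11% = 17%.
By spousal attribution (R2), Yuki Nakamura is treated as also owning Farrukh Nakamura's interest in Brightpath Ventures LLC, giving 36% + 64% = 100%.
Chain via Pinebrook Partners LP → Wildmere Holdings Ltd (R1): 100% × 56% × 23% = 12.88% of Copperline Mining NL.
Chain via Halcyon Group plc → Oakhollow Logistics SA (R1): 17% × 17% × 42% = 1.2138% of Copperline Mining NL.
Chain via Brightpath Ventures LLC → Ashford Capital LLC (R1): 100% × 89% × 22% = 19.58% of Copperline Mining NL.
Aggregating (R3): 12.88% + 1.2138% + 19.58% = 33.6738%.

33.6738%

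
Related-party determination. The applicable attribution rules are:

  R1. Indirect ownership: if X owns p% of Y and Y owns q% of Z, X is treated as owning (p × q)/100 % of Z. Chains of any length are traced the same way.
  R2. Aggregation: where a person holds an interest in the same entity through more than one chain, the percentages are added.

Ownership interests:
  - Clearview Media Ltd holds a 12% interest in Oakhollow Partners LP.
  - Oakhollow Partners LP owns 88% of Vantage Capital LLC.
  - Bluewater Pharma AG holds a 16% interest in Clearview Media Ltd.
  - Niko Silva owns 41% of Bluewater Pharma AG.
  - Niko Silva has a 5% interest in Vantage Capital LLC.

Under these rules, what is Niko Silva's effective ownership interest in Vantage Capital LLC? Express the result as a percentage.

Chain via Bluewater Pharma AG → Clearview Media Ltd → Oakhollow Partners LP (R1): 41% × 16% × 12% × 88% = 0.692736% of Vantage Capital LLC.
Direct interest in Vantage Capital LLC: 5%.
Aggregating (R2): 0.692736% + 5% = 5.692736%.

5.692736%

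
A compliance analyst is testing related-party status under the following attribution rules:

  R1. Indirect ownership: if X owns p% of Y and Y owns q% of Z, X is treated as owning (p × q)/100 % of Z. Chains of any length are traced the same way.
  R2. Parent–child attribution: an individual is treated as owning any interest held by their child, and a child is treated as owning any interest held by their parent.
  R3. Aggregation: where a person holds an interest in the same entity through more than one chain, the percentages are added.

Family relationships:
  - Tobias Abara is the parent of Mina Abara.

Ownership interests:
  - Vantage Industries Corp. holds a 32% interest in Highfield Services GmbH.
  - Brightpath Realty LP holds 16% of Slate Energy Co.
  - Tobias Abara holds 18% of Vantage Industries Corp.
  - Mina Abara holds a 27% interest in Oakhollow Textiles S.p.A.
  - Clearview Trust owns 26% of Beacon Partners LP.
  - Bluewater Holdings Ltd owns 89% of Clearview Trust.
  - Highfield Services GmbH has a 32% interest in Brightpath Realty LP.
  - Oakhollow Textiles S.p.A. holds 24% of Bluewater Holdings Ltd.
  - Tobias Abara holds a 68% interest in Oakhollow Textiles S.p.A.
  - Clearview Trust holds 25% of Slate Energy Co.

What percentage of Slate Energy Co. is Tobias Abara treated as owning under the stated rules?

By parent–child attribution (R2), Tobias Abara is treated as also owning Mina Abara's interest in Oakhollow Textiles S.p.A, giving 68% + 27% = 95%.
Chain via Oakhollow Textiles S.p.A. → Bluewater Holdings Ltd → Clearview Trust (R1): 95% × 24% × 89% × 25% = 5.073% of Slate Energy Co.
Chain via Vantage Industries Corp. → Highfield Services GmbH → Brightpath Realty LP (R1): 18% × 32% × 32% × 16% = 0.294912% of Slate Energy Co.
Aggregating (R3): 5.073% + 0.294912% = 5.367912%.

5.367912%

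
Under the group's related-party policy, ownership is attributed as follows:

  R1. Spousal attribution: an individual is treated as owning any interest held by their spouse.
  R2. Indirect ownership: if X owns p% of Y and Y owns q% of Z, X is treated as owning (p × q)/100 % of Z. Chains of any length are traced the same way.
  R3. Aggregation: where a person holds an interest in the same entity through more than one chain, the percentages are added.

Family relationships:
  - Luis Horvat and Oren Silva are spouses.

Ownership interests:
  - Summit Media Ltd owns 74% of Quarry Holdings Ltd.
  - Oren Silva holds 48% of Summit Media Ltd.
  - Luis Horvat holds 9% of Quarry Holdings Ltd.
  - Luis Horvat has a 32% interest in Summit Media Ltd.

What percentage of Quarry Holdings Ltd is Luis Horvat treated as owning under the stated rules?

By spousal attribution (R1), Luis Horvat is treated as also owning Oren Silva's interest in Summit Media Ltd, giving 32% + 48% = 80%.
Chain via Summit Media Ltd (R2): 80% × 74% = 59.2% of Quarry Holdings Ltd.
Direct interest in Quarry Holdings Ltd: 9%.
Aggregating (R3): 59.2% + 9% = 68.2%.

68.2%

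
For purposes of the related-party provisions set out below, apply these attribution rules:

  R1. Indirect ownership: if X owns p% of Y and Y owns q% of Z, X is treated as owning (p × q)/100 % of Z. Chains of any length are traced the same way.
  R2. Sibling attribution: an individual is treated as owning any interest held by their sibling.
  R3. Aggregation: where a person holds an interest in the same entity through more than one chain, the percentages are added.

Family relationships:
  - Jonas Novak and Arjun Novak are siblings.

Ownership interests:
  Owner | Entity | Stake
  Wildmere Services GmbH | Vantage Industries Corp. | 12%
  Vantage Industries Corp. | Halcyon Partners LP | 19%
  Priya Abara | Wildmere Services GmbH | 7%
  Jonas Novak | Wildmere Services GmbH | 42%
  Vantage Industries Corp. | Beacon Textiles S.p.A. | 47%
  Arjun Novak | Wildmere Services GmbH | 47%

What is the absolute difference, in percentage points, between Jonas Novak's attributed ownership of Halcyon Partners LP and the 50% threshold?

By sibling attribution (R2), Jonas Novak is treated as also owning Arjun Novak's interest in Wildmere Services GmbH, giving 42% + 47% = 89%.
Chain via Wildmere Services GmbH → Vantage Industries Corp. (R1): 89% × 12% × 19% = 2.0292% of Halcyon Partners LP.
2.0292% falls short of the 50% threshold by 47.9708 percentage points.

47.9708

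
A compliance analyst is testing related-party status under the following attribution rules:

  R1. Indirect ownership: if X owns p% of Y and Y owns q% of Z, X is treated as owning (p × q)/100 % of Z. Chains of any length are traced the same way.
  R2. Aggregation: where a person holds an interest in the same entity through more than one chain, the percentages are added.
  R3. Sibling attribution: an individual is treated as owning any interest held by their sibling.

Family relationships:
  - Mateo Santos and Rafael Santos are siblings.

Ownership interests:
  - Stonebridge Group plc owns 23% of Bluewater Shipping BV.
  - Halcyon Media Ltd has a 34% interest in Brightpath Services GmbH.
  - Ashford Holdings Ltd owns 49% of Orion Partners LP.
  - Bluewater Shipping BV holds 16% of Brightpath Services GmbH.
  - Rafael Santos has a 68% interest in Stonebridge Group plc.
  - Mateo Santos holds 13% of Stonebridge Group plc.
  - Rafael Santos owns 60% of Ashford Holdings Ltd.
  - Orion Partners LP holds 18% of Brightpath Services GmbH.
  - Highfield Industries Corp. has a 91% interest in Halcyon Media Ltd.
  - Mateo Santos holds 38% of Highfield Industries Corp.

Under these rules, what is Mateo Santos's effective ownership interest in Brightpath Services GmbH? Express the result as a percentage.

20.03%

By sibling attribution (R3), Mateo Santos is treated as also owning Rafael Santos's interest in Stonebridge Group plc, giving 13% + 68% = 81%.
By sibling attribution (R3), Mateo Santos is treated as owning Rafael Santos's 60% interest in Ashford Holdings Ltd.
Chain via Highfield Industries Corp. → Halcyon Media Ltd (R1): 38% × 91% × 34% = 11.7572% of Brightpath Services GmbH.
Chain via Stonebridge Group plc → Bluewater Shipping BV (R1): 81% × 23% × 16% = 2.9808% of Brightpath Services GmbH.
Chain via Ashford Holdings Ltd → Orion Partners LP (R1): 60% × 49% × 18% = 5.292% of Brightpath Services GmbH.
Aggregating (R2): 11.7572% + 2.9808% + 5.292% = 20.03%.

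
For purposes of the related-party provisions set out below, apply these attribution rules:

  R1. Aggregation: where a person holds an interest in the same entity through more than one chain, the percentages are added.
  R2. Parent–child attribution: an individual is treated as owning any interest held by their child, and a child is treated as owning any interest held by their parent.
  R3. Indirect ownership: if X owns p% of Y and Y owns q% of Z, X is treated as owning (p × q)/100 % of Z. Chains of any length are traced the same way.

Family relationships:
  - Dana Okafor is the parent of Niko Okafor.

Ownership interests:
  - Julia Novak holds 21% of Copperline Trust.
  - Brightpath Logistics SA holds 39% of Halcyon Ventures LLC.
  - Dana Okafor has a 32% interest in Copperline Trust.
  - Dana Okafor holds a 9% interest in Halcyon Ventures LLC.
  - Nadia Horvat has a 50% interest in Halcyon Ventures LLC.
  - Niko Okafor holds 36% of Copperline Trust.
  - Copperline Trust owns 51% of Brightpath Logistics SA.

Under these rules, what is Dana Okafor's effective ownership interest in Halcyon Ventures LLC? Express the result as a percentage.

22.5252%

By parent–child attribution (R2), Dana Okafor is treated as also owning Niko Okafor's interest in Copperline Trust, giving 32% + 36% = 68%.
Chain via Copperline Trust → Brightpath Logistics SA (R3): 68% × 51% × 39% = 13.5252% of Halcyon Ventures LLC.
Direct interest in Halcyon Ventures LLC: 9%.
Aggregating (R1): 13.5252% + 9% = 22.5252%.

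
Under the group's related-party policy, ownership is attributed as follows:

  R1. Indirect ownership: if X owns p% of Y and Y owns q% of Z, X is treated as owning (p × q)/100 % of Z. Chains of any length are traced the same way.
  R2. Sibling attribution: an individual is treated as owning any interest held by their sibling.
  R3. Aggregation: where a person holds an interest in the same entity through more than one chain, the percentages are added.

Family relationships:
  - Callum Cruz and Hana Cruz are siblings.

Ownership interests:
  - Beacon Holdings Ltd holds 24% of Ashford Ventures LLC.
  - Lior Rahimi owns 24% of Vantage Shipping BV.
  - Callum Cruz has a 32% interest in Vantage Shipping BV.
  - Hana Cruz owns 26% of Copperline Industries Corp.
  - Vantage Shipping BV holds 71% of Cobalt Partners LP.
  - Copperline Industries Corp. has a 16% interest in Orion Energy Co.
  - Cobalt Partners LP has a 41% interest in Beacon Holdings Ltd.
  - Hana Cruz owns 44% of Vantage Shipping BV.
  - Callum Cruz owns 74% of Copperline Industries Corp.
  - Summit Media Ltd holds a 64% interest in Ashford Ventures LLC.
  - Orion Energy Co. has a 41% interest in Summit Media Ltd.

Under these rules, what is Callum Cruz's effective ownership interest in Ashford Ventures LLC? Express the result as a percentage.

By sibling attribution (R2), Callum Cruz is treated as also owning Hana Cruz's interest in Copperline Industries Corp, giving 74% + 26% = 100%.
By sibling attribution (R2), Callum Cruz is treated as also owning Hana Cruz's interest in Vantage Shipping BV, giving 32% + 44% = 76%.
Chain via Copperline Industries Corp. → Orion Energy Co. → Summit Media Ltd (R1): 100% × 16% × 41% × 64% = 4.1984% of Ashford Ventures LLC.
Chain via Vantage Shipping BV → Cobalt Partners LP → Beacon Holdings Ltd (R1): 76% × 71% × 41% × 24% = 5.309664% of Ashford Ventures LLC.
Aggregating (R3): 4.1984% + 5.309664% = 9.508064%.

9.508064%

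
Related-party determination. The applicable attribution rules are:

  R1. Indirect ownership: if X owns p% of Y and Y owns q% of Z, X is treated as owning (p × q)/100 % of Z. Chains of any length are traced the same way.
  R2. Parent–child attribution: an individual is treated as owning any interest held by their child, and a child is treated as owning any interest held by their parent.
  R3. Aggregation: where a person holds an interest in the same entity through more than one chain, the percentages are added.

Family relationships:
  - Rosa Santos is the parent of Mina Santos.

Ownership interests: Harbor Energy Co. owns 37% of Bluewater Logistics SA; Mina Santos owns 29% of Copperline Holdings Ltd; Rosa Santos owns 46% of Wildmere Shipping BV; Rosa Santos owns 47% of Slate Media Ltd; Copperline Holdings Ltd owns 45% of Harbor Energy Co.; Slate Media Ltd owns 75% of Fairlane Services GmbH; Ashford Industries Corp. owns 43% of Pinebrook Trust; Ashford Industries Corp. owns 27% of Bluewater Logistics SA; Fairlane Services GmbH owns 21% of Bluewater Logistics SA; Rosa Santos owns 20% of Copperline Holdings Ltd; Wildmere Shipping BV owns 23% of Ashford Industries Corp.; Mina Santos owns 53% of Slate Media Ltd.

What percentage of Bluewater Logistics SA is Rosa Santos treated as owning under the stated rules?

By parent–child attribution (R2), Rosa Santos is treated as also owning Mina Santos's interest in Copperline Holdings Ltd, giving 20% + 29% = 49%.
By parent–child attribution (R2), Rosa Santos is treated as also owning Mina Santos's interest in Slate Media Ltd, giving 47% + 53% = 100%.
Chain via Wildmere Shipping BV → Ashford Industries Corp. (R1): 46% × 23% × 27% = 2.8566% of Bluewater Logistics SA.
Chain via Copperline Holdings Ltd → Harbor Energy Co. (R1): 49% × 45% × 37% = 8.1585% of Bluewater Logistics SA.
Chain via Slate Media Ltd → Fairlane Services GmbH (R1): 100% × 75% × 21% = 15.75% of Bluewater Logistics SA.
Aggregating (R3): 2.8566% + 8.1585% + 15.75% = 26.7651%.

26.7651%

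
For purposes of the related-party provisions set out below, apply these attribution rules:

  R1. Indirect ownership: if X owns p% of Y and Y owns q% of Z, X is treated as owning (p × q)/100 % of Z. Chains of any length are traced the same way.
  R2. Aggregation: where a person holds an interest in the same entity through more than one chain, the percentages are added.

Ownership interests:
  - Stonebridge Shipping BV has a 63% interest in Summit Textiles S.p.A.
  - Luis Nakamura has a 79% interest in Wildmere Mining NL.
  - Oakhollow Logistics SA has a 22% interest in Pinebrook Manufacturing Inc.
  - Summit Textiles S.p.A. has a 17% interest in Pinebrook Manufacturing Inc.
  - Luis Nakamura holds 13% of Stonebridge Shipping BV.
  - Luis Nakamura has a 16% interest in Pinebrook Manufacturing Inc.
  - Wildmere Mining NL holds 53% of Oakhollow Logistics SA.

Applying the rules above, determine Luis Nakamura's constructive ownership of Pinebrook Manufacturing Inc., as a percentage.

26.6037%

Chain via Wildmere Mining NL → Oakhollow Logistics SA (R1): 79% × 53% × 22% = 9.2114% of Pinebrook Manufacturing Inc.
Chain via Stonebridge Shipping BV → Summit Textiles S.p.A. (R1): 13% × 63% × 17% = 1.3923% of Pinebrook Manufacturing Inc.
Direct interest in Pinebrook Manufacturing Inc: 16%.
Aggregating (R2): 9.2114% + 1.3923% + 16% = 26.6037%.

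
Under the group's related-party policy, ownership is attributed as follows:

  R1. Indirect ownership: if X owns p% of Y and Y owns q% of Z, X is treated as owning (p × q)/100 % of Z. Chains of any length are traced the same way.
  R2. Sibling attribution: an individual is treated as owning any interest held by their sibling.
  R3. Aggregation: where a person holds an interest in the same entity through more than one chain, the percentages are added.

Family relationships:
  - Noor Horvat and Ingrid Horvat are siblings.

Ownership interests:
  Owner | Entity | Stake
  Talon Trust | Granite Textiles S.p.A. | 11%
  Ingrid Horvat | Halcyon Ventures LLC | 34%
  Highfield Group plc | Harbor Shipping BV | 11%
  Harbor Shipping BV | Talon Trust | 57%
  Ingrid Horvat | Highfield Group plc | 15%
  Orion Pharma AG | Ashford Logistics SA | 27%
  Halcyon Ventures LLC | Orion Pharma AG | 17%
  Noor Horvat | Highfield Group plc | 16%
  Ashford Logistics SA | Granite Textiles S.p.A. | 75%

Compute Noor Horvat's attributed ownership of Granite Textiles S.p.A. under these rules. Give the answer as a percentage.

1.384257%

By sibling attribution (R2), Noor Horvat is treated as also owning Ingrid Horvat's interest in Highfield Group plc, giving 16% + 15% = 31%.
By sibling attribution (R2), Noor Horvat is treated as owning Ingrid Horvat's 34% interest in Halcyon Ventures LLC.
Chain via Highfield Group plc → Harbor Shipping BV → Talon Trust (R1): 31% × 11% × 57% × 11% = 0.213807% of Granite Textiles S.p.A.
Chain via Halcyon Ventures LLC → Orion Pharma AG → Ashford Logistics SA (R1): 34% × 17% × 27% × 75% = 1.17045% of Granite Textiles S.p.A.
Aggregating (R3): 0.213807% + 1.17045% = 1.384257%.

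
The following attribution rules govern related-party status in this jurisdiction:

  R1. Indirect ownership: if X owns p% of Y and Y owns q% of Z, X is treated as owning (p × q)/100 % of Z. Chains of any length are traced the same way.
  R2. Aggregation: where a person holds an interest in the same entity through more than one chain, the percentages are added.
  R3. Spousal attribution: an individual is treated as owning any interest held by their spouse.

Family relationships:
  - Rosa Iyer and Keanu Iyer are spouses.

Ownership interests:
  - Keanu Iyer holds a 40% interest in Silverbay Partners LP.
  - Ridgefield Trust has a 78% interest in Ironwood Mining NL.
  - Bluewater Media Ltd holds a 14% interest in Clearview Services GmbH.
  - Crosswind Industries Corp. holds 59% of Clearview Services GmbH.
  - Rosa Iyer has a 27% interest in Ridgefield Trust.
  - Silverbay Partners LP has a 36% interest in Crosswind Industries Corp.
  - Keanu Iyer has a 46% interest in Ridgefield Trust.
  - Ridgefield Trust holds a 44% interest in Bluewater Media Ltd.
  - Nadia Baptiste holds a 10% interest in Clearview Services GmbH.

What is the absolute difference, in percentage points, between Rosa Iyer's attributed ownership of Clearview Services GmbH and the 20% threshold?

7.0072

By spousal attribution (R3), Rosa Iyer is treated as also owning Keanu Iyer's interest in Ridgefield Trust, giving 27% + 46% = 73%.
By spousal attribution (R3), Rosa Iyer is treated as owning Keanu Iyer's 40% interest in Silverbay Partners LP.
Chain via Ridgefield Trust → Bluewater Media Ltd (R1): 73% × 44% × 14% = 4.4968% of Clearview Services GmbH.
Chain via Silverbay Partners LP → Crosswind Industries Corp. (R1): 40% × 36% × 59% = 8.496% of Clearview Services GmbH.
Aggregating (R2): 4.4968% + 8.496% = 12.9928%.
12.9928% falls short of the 20% threshold by 7.0072 percentage points.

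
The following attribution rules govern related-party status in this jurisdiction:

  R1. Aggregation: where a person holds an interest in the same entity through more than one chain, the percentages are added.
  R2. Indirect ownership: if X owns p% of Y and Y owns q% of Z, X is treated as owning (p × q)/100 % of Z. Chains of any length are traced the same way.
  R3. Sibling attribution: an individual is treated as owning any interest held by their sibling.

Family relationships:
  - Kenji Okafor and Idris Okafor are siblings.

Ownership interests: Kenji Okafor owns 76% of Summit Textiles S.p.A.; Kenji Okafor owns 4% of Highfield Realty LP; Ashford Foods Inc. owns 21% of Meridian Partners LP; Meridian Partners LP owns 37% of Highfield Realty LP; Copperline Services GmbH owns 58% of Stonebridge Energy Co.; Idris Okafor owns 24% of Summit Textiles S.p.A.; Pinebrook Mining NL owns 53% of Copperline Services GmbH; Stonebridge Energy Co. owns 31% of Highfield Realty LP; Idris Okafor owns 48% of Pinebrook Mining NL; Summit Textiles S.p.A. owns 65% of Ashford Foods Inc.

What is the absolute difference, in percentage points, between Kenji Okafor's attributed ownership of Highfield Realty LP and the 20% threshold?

6.375388

By sibling attribution (R3), Kenji Okafor is treated as also owning Idris Okafor's interest in Summit Textiles S.p.A, giving 76% + 24% = 100%.
By sibling attribution (R3), Kenji Okafor is treated as owning Idris Okafor's 48% interest in Pinebrook Mining NL.
Chain via Summit Textiles S.p.A. → Ashford Foods Inc. → Meridian Partners LP (R2): 100% × 65% × 21% × 37% = 5.0505% of Highfield Realty LP.
Direct interest in Highfield Realty LP: 4%.
Chain via Pinebrook Mining NL → Copperline Services GmbH → Stonebridge Energy Co. (R2): 48% × 53% × 58% × 31% = 4.574112% of Highfield Realty LP.
Aggregating (R1): 5.0505% + 4% + 4.574112% = 13.624612%.
13.624612% falls short of the 20% threshold by 6.375388 percentage points.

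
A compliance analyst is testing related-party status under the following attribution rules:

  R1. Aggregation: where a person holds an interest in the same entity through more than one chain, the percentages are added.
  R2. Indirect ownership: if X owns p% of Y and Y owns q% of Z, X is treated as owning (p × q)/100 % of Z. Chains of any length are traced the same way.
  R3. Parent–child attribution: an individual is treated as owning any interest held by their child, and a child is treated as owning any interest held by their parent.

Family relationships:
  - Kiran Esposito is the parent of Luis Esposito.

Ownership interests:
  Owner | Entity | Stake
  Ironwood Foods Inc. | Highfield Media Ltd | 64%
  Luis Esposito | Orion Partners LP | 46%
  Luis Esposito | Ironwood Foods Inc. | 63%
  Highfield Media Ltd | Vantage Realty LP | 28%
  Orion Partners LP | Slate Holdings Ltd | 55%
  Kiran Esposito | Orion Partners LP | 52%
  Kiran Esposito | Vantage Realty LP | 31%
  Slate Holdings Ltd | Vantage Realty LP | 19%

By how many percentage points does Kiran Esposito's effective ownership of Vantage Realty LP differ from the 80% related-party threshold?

By parent–child attribution (R3), Kiran Esposito is treated as also owning Luis Esposito's interest in Orion Partners LP, giving 52% + 46% = 98%.
By parent–child attribution (R3), Kiran Esposito is treated as owning Luis Esposito's 63% interest in Ironwood Foods Inc.
Chain via Orion Partners LP → Slate Holdings Ltd (R2): 98% × 55% × 19% = 10.241% of Vantage Realty LP.
Direct interest in Vantage Realty LP: 31%.
Chain via Ironwood Foods Inc. → Highfield Media Ltd (R2): 63% × 64% × 28% = 11.2896% of Vantage Realty LP.
Aggregating (R1): 10.241% + 31% + 11.2896% = 52.5306%.
52.5306% falls short of the 80% threshold by 27.4694 percentage points.

27.4694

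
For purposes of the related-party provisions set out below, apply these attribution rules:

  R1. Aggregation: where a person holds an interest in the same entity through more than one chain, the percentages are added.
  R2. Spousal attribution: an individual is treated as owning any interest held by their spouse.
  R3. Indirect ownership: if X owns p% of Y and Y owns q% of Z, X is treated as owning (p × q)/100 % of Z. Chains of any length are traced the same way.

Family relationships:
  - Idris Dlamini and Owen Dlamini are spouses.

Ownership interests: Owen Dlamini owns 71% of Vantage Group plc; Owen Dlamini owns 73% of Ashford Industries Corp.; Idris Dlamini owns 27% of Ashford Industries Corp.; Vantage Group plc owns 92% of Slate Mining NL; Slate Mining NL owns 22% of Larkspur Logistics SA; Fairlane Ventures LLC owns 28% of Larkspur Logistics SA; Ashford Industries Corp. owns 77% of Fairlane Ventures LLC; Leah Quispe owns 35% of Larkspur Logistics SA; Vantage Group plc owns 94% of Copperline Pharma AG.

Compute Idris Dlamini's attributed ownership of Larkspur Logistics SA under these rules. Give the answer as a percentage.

35.9304%

By spousal attribution (R2), Idris Dlamini is treated as also owning Owen Dlamini's interest in Ashford Industries Corp, giving 27% + 73% = 100%.
By spousal attribution (R2), Idris Dlamini is treated as owning Owen Dlamini's 71% interest in Vantage Group plc.
Chain via Ashford Industries Corp. → Fairlane Ventures LLC (R3): 100% × 77% × 28% = 21.56% of Larkspur Logistics SA.
Chain via Vantage Group plc → Slate Mining NL (R3): 71% × 92% × 22% = 14.3704% of Larkspur Logistics SA.
Aggregating (R1): 21.56% + 14.3704% = 35.9304%.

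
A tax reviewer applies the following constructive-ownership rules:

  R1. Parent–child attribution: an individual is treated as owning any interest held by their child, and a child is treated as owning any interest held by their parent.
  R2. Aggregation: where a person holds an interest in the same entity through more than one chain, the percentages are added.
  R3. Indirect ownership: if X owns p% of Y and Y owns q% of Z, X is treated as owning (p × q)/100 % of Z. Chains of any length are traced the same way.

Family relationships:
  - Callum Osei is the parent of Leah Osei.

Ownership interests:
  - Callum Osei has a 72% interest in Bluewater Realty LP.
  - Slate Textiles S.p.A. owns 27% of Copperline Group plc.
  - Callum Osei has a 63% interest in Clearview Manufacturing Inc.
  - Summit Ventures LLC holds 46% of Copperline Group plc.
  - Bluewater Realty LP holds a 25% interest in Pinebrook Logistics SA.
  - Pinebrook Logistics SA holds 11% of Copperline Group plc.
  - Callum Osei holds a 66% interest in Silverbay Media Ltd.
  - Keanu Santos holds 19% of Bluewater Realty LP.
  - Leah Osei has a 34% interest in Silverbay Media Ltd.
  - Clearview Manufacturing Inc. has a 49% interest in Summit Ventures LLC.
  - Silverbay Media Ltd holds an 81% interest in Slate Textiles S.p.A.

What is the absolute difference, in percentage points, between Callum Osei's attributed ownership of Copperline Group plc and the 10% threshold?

By parent–child attribution (R1), Callum Osei is treated as also owning Leah Osei's interest in Silverbay Media Ltd, giving 66% + 34% = 100%.
Chain via Silverbay Media Ltd → Slate Textiles S.p.A. (R3): 100% × 81% × 27% = 21.87% of Copperline Group plc.
Chain via Bluewater Realty LP → Pinebrook Logistics SA (R3): 72% × 25% × 11% = 1.98% of Copperline Group plc.
Chain via Clearview Manufacturing Inc. → Summit Ventures LLC (R3): 63% × 49% × 46% = 14.2002% of Copperline Group plc.
Aggregating (R2): 21.87% + 1.98% + 14.2002% = 38.0502%.
38.0502% exceeds the 10% threshold by 28.0502 percentage points.

28.0502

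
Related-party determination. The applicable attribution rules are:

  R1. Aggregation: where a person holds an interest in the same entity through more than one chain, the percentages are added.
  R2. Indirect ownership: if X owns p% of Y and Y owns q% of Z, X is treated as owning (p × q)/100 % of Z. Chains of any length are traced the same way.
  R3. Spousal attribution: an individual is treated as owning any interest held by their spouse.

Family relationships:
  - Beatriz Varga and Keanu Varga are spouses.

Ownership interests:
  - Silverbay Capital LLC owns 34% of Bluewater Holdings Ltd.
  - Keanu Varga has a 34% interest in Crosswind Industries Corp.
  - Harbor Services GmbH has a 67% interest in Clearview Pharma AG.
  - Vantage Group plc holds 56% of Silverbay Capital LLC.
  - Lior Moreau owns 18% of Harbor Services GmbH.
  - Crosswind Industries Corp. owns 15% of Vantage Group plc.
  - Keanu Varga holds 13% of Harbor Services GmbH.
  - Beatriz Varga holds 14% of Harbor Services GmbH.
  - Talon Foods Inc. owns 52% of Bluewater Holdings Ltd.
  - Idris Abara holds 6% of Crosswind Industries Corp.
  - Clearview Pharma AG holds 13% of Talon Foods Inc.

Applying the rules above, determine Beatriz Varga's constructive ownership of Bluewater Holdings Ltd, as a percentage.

2.193924%

By spousal attribution (R3), Beatriz Varga is treated as also owning Keanu Varga's interest in Harbor Services GmbH, giving 14% + 13% = 27%.
By spousal attribution (R3), Beatriz Varga is treated as owning Keanu Varga's 34% interest in Crosswind Industries Corp.
Chain via Harbor Services GmbH → Clearview Pharma AG → Talon Foods Inc. (R2): 27% × 67% × 13% × 52% = 1.222884% of Bluewater Holdings Ltd.
Chain via Crosswind Industries Corp. → Vantage Group plc → Silverbay Capital LLC (R2): 34% × 15% × 56% × 34% = 0.97104% of Bluewater Holdings Ltd.
Aggregating (R1): 1.222884% + 0.97104% = 2.193924%.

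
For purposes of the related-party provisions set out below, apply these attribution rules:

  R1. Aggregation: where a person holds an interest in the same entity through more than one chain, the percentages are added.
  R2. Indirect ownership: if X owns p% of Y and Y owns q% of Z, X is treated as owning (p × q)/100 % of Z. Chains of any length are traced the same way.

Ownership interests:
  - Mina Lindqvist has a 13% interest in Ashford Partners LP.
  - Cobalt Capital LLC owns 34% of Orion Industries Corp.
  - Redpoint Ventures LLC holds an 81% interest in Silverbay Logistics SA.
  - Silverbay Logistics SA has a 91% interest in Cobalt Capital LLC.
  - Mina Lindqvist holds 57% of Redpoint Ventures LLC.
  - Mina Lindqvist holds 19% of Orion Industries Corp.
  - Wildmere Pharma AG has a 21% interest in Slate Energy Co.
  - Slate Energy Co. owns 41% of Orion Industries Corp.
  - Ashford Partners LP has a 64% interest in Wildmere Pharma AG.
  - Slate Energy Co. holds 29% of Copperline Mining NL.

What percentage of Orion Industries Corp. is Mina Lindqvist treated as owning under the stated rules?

Chain via Redpoint Ventures LLC → Silverbay Logistics SA → Cobalt Capital LLC (R2): 57% × 81% × 91% × 34% = 14.284998% of Orion Industries Corp.
Chain via Ashford Partners LP → Wildmere Pharma AG → Slate Energy Co. (R2): 13% × 64% × 21% × 41% = 0.716352% of Orion Industries Corp.
Direct interest in Orion Industries Corp: 19%.
Aggregating (R1): 14.284998% + 0.716352% + 19% = 34.00135%.

34.00135%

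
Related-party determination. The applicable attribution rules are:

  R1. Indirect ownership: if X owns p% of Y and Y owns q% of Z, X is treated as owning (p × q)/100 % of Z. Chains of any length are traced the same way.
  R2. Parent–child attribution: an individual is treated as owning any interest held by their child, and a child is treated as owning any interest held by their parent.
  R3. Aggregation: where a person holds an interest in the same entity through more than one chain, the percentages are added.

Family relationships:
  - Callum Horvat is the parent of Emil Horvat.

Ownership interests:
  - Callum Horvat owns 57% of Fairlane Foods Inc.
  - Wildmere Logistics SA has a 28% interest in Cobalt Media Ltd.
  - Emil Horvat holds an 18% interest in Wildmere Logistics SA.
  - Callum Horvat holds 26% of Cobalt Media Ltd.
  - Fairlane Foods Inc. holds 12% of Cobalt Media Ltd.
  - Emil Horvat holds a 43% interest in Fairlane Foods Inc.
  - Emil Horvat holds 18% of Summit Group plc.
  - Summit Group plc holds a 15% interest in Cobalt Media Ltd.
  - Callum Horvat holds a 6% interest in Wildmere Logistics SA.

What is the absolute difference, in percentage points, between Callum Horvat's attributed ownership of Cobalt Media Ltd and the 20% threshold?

27.42

By parent–child attribution (R2), Callum Horvat is treated as also owning Emil Horvat's interest in Wildmere Logistics SA, giving 6% + 18% = 24%.
By parent–child attribution (R2), Callum Horvat is treated as also owning Emil Horvat's interest in Fairlane Foods Inc, giving 57% + 43% = 100%.
By parent–child attribution (R2), Callum Horvat is treated as owning Emil Horvat's 18% interest in Summit Group plc.
Chain via Wildmere Logistics SA (R1): 24% × 28% = 6.72% of Cobalt Media Ltd.
Chain via Fairlane Foods Inc. (R1): 100% × 12% = 12% of Cobalt Media Ltd.
Direct interest in Cobalt Media Ltd: 26%.
Chain via Summit Group plc (R1): 18% × 15% = 2.7% of Cobalt Media Ltd.
Aggregating (R3): 6.72% + 12% + 26% + 2.7% = 47.42%.
47.42% exceeds the 20% threshold by 27.42 percentage points.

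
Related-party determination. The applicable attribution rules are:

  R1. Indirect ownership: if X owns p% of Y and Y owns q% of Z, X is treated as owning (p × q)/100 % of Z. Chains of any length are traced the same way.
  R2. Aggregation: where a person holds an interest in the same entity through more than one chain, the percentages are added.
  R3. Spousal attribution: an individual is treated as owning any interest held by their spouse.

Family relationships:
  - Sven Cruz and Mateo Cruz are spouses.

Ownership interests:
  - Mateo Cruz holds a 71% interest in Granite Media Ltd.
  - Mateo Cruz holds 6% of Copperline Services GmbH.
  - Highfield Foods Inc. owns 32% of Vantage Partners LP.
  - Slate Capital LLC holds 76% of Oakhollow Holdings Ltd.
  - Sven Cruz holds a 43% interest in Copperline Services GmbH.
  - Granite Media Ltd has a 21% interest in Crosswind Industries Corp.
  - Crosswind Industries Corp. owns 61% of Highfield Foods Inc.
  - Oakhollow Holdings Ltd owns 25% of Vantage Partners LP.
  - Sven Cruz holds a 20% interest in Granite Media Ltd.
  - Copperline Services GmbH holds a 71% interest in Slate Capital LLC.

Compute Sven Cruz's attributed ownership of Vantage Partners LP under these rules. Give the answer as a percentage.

By spousal attribution (R3), Sven Cruz is treated as also owning Mateo Cruz's interest in Granite Media Ltd, giving 20% + 71% = 91%.
By spousal attribution (R3), Sven Cruz is treated as also owning Mateo Cruz's interest in Copperline Services GmbH, giving 43% + 6% = 49%.
Chain via Granite Media Ltd → Crosswind Industries Corp. → Highfield Foods Inc. (R1): 91% × 21% × 61% × 32% = 3.730272% of Vantage Partners LP.
Chain via Copperline Services GmbH → Slate Capital LLC → Oakhollow Holdings Ltd (R1): 49% × 71% × 76% × 25% = 6.6101% of Vantage Partners LP.
Aggregating (R2): 3.730272% + 6.6101% = 10.340372%.

10.340372%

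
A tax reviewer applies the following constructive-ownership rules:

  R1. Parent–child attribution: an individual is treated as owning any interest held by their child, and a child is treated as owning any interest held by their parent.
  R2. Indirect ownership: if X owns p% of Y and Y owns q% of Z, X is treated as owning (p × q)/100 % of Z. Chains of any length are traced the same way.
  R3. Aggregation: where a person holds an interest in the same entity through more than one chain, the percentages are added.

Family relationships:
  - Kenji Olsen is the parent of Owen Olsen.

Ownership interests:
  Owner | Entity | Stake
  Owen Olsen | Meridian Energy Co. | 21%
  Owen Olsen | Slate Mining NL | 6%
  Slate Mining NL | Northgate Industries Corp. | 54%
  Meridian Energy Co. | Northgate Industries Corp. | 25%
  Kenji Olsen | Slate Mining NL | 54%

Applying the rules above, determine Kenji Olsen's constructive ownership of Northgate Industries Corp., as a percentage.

37.65%

By parent–child attribution (R1), Kenji Olsen is treated as also owning Owen Olsen's interest in Slate Mining NL, giving 54% + 6% = 60%.
By parent–child attribution (R1), Kenji Olsen is treated as owning Owen Olsen's 21% interest in Meridian Energy Co.
Chain via Slate Mining NL (R2): 60% × 54% = 32.4% of Northgate Industries Corp.
Chain via Meridian Energy Co. (R2): 21% × 25% = 5.25% of Northgate Industries Corp.
Aggregating (R3): 32.4% + 5.25% = 37.65%.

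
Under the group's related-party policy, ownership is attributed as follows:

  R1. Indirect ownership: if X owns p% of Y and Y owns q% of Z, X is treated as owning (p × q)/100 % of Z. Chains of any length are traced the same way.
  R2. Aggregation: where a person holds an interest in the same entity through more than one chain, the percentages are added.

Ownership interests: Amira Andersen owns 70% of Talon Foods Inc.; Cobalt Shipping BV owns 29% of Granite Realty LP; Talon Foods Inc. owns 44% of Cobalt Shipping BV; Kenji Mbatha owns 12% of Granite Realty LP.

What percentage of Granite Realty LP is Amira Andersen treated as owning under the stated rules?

8.932%

Chain via Talon Foods Inc. → Cobalt Shipping BV (R1): 70% × 44% × 29% = 8.932% of Granite Realty LP.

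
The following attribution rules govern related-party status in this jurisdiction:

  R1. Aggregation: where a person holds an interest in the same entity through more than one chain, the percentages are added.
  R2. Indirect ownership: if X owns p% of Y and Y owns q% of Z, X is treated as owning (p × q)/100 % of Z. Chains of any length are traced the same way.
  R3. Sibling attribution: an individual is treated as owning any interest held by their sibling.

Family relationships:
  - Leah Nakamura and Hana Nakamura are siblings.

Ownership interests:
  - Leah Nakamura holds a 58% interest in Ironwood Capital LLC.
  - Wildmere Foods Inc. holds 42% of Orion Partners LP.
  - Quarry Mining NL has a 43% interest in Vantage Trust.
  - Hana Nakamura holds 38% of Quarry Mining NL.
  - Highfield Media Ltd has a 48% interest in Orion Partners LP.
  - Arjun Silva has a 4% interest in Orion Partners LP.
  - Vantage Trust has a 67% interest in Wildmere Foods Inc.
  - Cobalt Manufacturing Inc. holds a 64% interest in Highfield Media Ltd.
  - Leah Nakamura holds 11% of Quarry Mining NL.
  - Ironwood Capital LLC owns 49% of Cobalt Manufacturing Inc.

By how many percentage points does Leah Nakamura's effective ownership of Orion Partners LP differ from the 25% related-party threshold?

By sibling attribution (R3), Leah Nakamura is treated as also owning Hana Nakamura's interest in Quarry Mining NL, giving 11% + 38% = 49%.
Chain via Quarry Mining NL → Vantage Trust → Wildmere Foods Inc. (R2): 49% × 43% × 67% × 42% = 5.929098% of Orion Partners LP.
Chain via Ironwood Capital LLC → Cobalt Manufacturing Inc. → Highfield Media Ltd (R2): 58% × 49% × 64% × 48% = 8.730624% of Orion Partners LP.
Aggregating (R1): 5.929098% + 8.730624% = 14.659722%.
14.659722% falls short of the 25% threshold by 10.340278 percentage points.

10.340278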